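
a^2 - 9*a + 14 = (a - 7)*(a - 2)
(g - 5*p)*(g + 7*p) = g^2 + 2*g*p - 35*p^2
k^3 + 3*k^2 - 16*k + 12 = (k - 2)*(k - 1)*(k + 6)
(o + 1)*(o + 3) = o^2 + 4*o + 3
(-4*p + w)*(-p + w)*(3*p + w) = 12*p^3 - 11*p^2*w - 2*p*w^2 + w^3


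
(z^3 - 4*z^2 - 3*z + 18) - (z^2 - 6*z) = z^3 - 5*z^2 + 3*z + 18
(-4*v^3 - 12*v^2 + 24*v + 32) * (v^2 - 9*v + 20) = -4*v^5 + 24*v^4 + 52*v^3 - 424*v^2 + 192*v + 640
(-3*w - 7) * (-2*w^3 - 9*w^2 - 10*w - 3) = 6*w^4 + 41*w^3 + 93*w^2 + 79*w + 21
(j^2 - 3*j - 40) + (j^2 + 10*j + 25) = 2*j^2 + 7*j - 15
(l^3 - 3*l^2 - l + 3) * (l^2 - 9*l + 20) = l^5 - 12*l^4 + 46*l^3 - 48*l^2 - 47*l + 60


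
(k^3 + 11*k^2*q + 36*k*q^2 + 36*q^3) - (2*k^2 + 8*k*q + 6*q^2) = k^3 + 11*k^2*q - 2*k^2 + 36*k*q^2 - 8*k*q + 36*q^3 - 6*q^2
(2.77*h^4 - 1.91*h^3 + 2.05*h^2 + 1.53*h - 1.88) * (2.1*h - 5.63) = 5.817*h^5 - 19.6061*h^4 + 15.0583*h^3 - 8.3285*h^2 - 12.5619*h + 10.5844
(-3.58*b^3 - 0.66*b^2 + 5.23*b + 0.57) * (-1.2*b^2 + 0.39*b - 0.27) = 4.296*b^5 - 0.6042*b^4 - 5.5668*b^3 + 1.5339*b^2 - 1.1898*b - 0.1539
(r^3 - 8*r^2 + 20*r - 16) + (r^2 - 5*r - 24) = r^3 - 7*r^2 + 15*r - 40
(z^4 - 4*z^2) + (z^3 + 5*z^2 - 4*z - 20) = z^4 + z^3 + z^2 - 4*z - 20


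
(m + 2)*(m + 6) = m^2 + 8*m + 12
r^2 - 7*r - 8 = (r - 8)*(r + 1)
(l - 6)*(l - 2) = l^2 - 8*l + 12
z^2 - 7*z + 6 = (z - 6)*(z - 1)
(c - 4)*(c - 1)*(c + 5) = c^3 - 21*c + 20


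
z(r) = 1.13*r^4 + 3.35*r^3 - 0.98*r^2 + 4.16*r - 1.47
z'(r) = 4.52*r^3 + 10.05*r^2 - 1.96*r + 4.16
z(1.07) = 7.44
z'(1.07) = 19.11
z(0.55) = 1.18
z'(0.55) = 6.87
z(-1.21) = -11.45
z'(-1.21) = 13.24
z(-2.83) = -24.54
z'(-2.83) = -12.25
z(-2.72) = -25.60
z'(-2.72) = -7.11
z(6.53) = 2971.32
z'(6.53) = 1678.47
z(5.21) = 1299.95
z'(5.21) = 905.97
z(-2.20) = -24.57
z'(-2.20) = 8.99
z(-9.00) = 4853.49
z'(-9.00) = -2459.23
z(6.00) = 2176.29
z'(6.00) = 1330.52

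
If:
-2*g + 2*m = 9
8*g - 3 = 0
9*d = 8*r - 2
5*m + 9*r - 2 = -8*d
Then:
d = -197/145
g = 3/8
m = 39/8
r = -1483/1160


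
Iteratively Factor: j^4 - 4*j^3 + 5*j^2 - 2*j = (j)*(j^3 - 4*j^2 + 5*j - 2) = j*(j - 1)*(j^2 - 3*j + 2) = j*(j - 1)^2*(j - 2)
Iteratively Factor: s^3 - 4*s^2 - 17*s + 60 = (s - 3)*(s^2 - s - 20) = (s - 3)*(s + 4)*(s - 5)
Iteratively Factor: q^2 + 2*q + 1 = (q + 1)*(q + 1)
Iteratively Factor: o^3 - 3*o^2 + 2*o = (o)*(o^2 - 3*o + 2) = o*(o - 2)*(o - 1)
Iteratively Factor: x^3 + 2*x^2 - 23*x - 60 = (x + 3)*(x^2 - x - 20) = (x + 3)*(x + 4)*(x - 5)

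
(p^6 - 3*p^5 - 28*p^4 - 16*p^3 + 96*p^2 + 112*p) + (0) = p^6 - 3*p^5 - 28*p^4 - 16*p^3 + 96*p^2 + 112*p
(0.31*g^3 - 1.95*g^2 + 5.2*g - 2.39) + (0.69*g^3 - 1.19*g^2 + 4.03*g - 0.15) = 1.0*g^3 - 3.14*g^2 + 9.23*g - 2.54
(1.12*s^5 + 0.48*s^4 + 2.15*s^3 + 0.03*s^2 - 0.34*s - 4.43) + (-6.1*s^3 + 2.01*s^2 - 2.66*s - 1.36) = 1.12*s^5 + 0.48*s^4 - 3.95*s^3 + 2.04*s^2 - 3.0*s - 5.79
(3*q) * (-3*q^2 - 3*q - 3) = -9*q^3 - 9*q^2 - 9*q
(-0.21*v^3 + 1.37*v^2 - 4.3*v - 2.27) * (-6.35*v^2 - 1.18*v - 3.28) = 1.3335*v^5 - 8.4517*v^4 + 26.3772*v^3 + 14.9949*v^2 + 16.7826*v + 7.4456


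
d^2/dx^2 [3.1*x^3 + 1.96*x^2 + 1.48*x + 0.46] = 18.6*x + 3.92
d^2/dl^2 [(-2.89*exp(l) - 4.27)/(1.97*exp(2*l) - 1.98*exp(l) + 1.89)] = (-11.215801*exp(4*l) - 77.558506*exp(3*l) + 114.528708*exp(2*l) + 36.038898*exp(l) - 26.302563)*exp(l)/(7.645373*exp(6*l) - 23.052546*exp(5*l) + 45.174267*exp(4*l) - 51.995196*exp(3*l) + 43.339779*exp(2*l) - 21.218274*exp(l) + 6.751269)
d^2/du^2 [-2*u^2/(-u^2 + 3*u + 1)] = 4*(3*u^3 + 3*u^2 + 1)/(u^6 - 9*u^5 + 24*u^4 - 9*u^3 - 24*u^2 - 9*u - 1)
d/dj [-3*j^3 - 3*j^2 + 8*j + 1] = -9*j^2 - 6*j + 8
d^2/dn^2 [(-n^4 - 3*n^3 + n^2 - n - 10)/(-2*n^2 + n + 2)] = 2*(4*n^6 - 6*n^5 - 9*n^4 + 33*n^3 + 150*n^2 - 12*n + 44)/(8*n^6 - 12*n^5 - 18*n^4 + 23*n^3 + 18*n^2 - 12*n - 8)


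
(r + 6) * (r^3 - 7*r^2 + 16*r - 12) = r^4 - r^3 - 26*r^2 + 84*r - 72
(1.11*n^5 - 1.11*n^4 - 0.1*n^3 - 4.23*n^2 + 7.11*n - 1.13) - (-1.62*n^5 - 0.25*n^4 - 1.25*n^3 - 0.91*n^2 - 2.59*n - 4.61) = 2.73*n^5 - 0.86*n^4 + 1.15*n^3 - 3.32*n^2 + 9.7*n + 3.48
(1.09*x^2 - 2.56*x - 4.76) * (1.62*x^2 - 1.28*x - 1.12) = 1.7658*x^4 - 5.5424*x^3 - 5.6552*x^2 + 8.96*x + 5.3312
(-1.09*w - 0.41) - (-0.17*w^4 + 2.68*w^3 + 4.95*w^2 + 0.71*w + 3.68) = 0.17*w^4 - 2.68*w^3 - 4.95*w^2 - 1.8*w - 4.09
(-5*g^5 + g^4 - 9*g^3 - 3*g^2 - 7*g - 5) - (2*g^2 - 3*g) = -5*g^5 + g^4 - 9*g^3 - 5*g^2 - 4*g - 5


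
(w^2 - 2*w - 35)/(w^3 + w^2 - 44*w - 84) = (w + 5)/(w^2 + 8*w + 12)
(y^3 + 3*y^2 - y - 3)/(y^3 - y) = (y + 3)/y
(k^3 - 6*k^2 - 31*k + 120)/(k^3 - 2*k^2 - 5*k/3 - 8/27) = 27*(-k^3 + 6*k^2 + 31*k - 120)/(-27*k^3 + 54*k^2 + 45*k + 8)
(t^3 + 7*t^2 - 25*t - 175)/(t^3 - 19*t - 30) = (t^2 + 12*t + 35)/(t^2 + 5*t + 6)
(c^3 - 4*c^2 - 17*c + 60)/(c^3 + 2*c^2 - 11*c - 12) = (c - 5)/(c + 1)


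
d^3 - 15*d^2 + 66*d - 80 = (d - 8)*(d - 5)*(d - 2)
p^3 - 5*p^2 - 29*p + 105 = (p - 7)*(p - 3)*(p + 5)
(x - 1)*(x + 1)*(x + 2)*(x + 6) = x^4 + 8*x^3 + 11*x^2 - 8*x - 12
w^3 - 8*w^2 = w^2*(w - 8)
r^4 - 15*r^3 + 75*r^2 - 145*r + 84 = (r - 7)*(r - 4)*(r - 3)*(r - 1)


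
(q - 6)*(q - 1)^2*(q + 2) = q^4 - 6*q^3 - 3*q^2 + 20*q - 12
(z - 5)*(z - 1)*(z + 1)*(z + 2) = z^4 - 3*z^3 - 11*z^2 + 3*z + 10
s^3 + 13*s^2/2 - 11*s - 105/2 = (s - 3)*(s + 5/2)*(s + 7)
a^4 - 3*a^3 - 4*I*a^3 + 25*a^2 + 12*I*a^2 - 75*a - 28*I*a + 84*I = (a - 3)*(a - 7*I)*(a - I)*(a + 4*I)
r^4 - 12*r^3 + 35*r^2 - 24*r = r*(r - 8)*(r - 3)*(r - 1)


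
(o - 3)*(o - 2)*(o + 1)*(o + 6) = o^4 + 2*o^3 - 23*o^2 + 12*o + 36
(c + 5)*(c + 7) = c^2 + 12*c + 35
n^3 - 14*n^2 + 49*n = n*(n - 7)^2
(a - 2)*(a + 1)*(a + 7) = a^3 + 6*a^2 - 9*a - 14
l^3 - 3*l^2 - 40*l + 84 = (l - 7)*(l - 2)*(l + 6)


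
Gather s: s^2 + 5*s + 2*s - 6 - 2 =s^2 + 7*s - 8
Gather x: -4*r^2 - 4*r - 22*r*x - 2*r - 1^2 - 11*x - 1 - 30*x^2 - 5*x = -4*r^2 - 6*r - 30*x^2 + x*(-22*r - 16) - 2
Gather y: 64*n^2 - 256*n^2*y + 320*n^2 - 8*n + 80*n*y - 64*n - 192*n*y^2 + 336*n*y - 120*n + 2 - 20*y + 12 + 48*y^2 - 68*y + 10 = 384*n^2 - 192*n + y^2*(48 - 192*n) + y*(-256*n^2 + 416*n - 88) + 24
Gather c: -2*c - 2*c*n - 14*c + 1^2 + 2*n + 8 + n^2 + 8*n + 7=c*(-2*n - 16) + n^2 + 10*n + 16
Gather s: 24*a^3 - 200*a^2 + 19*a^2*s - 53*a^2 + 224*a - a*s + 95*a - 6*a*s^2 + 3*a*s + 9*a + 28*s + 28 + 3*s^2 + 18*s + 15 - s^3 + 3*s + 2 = 24*a^3 - 253*a^2 + 328*a - s^3 + s^2*(3 - 6*a) + s*(19*a^2 + 2*a + 49) + 45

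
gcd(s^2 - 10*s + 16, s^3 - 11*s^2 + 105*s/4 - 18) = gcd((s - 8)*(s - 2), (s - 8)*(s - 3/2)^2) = s - 8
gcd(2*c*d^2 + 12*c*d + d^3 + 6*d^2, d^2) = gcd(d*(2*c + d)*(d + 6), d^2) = d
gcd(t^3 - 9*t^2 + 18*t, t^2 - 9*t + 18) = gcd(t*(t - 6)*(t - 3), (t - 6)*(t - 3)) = t^2 - 9*t + 18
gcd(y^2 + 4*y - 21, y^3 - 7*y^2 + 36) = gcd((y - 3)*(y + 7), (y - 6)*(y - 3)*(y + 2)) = y - 3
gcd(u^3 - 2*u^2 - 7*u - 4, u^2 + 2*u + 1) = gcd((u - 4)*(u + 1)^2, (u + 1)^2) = u^2 + 2*u + 1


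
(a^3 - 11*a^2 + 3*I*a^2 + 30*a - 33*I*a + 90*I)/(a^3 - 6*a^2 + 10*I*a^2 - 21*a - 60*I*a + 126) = (a - 5)/(a + 7*I)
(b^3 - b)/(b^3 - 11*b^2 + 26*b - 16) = b*(b + 1)/(b^2 - 10*b + 16)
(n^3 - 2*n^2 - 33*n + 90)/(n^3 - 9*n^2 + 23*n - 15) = (n + 6)/(n - 1)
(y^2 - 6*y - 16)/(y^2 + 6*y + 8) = (y - 8)/(y + 4)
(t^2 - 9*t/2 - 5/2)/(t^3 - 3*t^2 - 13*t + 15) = (t + 1/2)/(t^2 + 2*t - 3)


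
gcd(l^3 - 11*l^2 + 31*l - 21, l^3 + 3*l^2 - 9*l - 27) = l - 3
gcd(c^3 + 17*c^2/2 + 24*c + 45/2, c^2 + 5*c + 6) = c + 3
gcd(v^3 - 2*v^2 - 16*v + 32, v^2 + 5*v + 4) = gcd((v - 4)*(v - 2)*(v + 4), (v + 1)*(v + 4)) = v + 4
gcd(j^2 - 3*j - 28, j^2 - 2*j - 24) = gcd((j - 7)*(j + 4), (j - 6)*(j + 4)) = j + 4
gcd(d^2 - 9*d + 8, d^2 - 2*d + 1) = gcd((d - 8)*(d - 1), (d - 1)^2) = d - 1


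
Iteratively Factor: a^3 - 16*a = (a - 4)*(a^2 + 4*a) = (a - 4)*(a + 4)*(a)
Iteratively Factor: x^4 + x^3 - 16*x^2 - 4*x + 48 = (x - 2)*(x^3 + 3*x^2 - 10*x - 24) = (x - 2)*(x + 4)*(x^2 - x - 6) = (x - 2)*(x + 2)*(x + 4)*(x - 3)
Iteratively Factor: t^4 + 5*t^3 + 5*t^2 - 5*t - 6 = (t + 2)*(t^3 + 3*t^2 - t - 3) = (t + 2)*(t + 3)*(t^2 - 1) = (t - 1)*(t + 2)*(t + 3)*(t + 1)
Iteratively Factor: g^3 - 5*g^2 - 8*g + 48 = (g + 3)*(g^2 - 8*g + 16) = (g - 4)*(g + 3)*(g - 4)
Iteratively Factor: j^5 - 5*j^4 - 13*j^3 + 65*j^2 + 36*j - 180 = (j - 3)*(j^4 - 2*j^3 - 19*j^2 + 8*j + 60) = (j - 3)*(j + 2)*(j^3 - 4*j^2 - 11*j + 30) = (j - 5)*(j - 3)*(j + 2)*(j^2 + j - 6) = (j - 5)*(j - 3)*(j - 2)*(j + 2)*(j + 3)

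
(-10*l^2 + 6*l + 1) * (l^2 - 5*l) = -10*l^4 + 56*l^3 - 29*l^2 - 5*l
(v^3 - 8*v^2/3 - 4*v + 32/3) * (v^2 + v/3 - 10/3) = v^5 - 7*v^4/3 - 74*v^3/9 + 164*v^2/9 + 152*v/9 - 320/9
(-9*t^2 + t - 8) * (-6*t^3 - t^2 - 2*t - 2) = 54*t^5 + 3*t^4 + 65*t^3 + 24*t^2 + 14*t + 16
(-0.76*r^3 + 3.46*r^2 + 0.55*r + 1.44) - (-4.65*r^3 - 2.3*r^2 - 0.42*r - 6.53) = 3.89*r^3 + 5.76*r^2 + 0.97*r + 7.97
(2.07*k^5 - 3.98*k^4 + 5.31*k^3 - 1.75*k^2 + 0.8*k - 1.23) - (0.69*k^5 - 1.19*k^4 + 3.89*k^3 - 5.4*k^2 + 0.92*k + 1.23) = 1.38*k^5 - 2.79*k^4 + 1.42*k^3 + 3.65*k^2 - 0.12*k - 2.46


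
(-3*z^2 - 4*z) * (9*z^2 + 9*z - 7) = -27*z^4 - 63*z^3 - 15*z^2 + 28*z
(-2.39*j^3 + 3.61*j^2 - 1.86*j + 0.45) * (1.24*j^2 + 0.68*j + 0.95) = -2.9636*j^5 + 2.8512*j^4 - 2.1221*j^3 + 2.7227*j^2 - 1.461*j + 0.4275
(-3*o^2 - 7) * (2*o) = -6*o^3 - 14*o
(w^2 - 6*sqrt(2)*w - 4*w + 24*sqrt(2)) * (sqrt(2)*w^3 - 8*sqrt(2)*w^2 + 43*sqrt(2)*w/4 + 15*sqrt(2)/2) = sqrt(2)*w^5 - 12*sqrt(2)*w^4 - 12*w^4 + 171*sqrt(2)*w^3/4 + 144*w^3 - 513*w^2 - 71*sqrt(2)*w^2/2 - 30*sqrt(2)*w + 426*w + 360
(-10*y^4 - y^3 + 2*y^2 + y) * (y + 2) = -10*y^5 - 21*y^4 + 5*y^2 + 2*y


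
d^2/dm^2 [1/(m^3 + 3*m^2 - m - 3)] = 2*(-3*(m + 1)*(m^3 + 3*m^2 - m - 3) + (3*m^2 + 6*m - 1)^2)/(m^3 + 3*m^2 - m - 3)^3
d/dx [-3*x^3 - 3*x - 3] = -9*x^2 - 3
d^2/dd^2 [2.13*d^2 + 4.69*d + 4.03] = 4.26000000000000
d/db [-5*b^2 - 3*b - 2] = -10*b - 3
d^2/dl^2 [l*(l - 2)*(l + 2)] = 6*l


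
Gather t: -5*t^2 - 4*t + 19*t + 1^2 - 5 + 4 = -5*t^2 + 15*t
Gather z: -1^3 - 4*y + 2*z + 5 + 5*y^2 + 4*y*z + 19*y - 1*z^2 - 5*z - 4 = 5*y^2 + 15*y - z^2 + z*(4*y - 3)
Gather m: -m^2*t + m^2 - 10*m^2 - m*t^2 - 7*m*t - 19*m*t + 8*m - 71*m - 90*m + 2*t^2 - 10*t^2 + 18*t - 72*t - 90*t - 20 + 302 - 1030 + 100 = m^2*(-t - 9) + m*(-t^2 - 26*t - 153) - 8*t^2 - 144*t - 648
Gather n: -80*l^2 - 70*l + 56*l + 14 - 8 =-80*l^2 - 14*l + 6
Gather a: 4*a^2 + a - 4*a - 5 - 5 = 4*a^2 - 3*a - 10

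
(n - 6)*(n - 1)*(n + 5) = n^3 - 2*n^2 - 29*n + 30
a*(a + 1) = a^2 + a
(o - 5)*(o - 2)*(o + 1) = o^3 - 6*o^2 + 3*o + 10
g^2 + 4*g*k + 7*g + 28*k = (g + 7)*(g + 4*k)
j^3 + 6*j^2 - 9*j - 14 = (j - 2)*(j + 1)*(j + 7)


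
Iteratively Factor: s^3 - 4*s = (s)*(s^2 - 4) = s*(s + 2)*(s - 2)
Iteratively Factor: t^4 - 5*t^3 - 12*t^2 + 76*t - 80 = (t - 2)*(t^3 - 3*t^2 - 18*t + 40) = (t - 5)*(t - 2)*(t^2 + 2*t - 8) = (t - 5)*(t - 2)^2*(t + 4)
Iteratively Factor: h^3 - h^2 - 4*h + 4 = (h - 1)*(h^2 - 4) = (h - 1)*(h + 2)*(h - 2)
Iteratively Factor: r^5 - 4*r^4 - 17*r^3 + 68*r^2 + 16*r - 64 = (r + 4)*(r^4 - 8*r^3 + 15*r^2 + 8*r - 16) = (r - 1)*(r + 4)*(r^3 - 7*r^2 + 8*r + 16) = (r - 4)*(r - 1)*(r + 4)*(r^2 - 3*r - 4) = (r - 4)^2*(r - 1)*(r + 4)*(r + 1)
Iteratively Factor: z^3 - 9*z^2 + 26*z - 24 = (z - 4)*(z^2 - 5*z + 6) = (z - 4)*(z - 3)*(z - 2)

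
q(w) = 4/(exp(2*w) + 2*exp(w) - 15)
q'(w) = 4*(-2*exp(2*w) - 2*exp(w))/(exp(2*w) + 2*exp(w) - 15)^2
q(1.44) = 0.36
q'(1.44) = -1.39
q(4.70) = 0.00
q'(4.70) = -0.00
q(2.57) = 0.02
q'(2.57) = -0.04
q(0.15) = -0.35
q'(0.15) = -0.16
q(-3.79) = -0.27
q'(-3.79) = -0.00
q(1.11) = 14.49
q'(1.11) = -1285.18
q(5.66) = 0.00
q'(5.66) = -0.00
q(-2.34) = -0.27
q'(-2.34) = -0.00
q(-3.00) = -0.27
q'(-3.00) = 0.00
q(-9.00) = -0.27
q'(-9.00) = 0.00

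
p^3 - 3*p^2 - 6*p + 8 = (p - 4)*(p - 1)*(p + 2)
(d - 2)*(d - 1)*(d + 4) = d^3 + d^2 - 10*d + 8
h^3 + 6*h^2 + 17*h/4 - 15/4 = (h - 1/2)*(h + 3/2)*(h + 5)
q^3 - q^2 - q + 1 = (q - 1)^2*(q + 1)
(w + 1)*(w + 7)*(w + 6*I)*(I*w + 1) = I*w^4 - 5*w^3 + 8*I*w^3 - 40*w^2 + 13*I*w^2 - 35*w + 48*I*w + 42*I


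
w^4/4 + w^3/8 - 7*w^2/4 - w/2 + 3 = (w/2 + 1)^2*(w - 2)*(w - 3/2)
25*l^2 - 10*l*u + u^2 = (-5*l + u)^2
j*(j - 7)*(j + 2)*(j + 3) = j^4 - 2*j^3 - 29*j^2 - 42*j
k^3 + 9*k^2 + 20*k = k*(k + 4)*(k + 5)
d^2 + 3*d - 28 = (d - 4)*(d + 7)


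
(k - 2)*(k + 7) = k^2 + 5*k - 14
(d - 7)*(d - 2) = d^2 - 9*d + 14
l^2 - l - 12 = (l - 4)*(l + 3)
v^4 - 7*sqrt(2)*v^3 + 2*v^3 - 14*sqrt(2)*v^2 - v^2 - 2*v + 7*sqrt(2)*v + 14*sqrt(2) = (v - 1)*(v + 1)*(v + 2)*(v - 7*sqrt(2))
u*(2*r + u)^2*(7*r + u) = 28*r^3*u + 32*r^2*u^2 + 11*r*u^3 + u^4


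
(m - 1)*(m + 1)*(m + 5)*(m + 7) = m^4 + 12*m^3 + 34*m^2 - 12*m - 35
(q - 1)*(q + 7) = q^2 + 6*q - 7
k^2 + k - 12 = (k - 3)*(k + 4)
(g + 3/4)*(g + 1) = g^2 + 7*g/4 + 3/4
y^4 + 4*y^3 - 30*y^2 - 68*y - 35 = (y - 5)*(y + 7)*(-I*y - I)*(I*y + I)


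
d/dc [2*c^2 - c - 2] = 4*c - 1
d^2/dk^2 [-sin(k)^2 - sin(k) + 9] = sin(k) - 2*cos(2*k)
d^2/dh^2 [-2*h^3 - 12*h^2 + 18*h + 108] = -12*h - 24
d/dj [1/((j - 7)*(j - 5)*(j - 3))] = (-(j - 7)*(j - 5) - (j - 7)*(j - 3) - (j - 5)*(j - 3))/((j - 7)^2*(j - 5)^2*(j - 3)^2)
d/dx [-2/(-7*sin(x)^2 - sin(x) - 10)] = -2*(14*sin(x) + 1)*cos(x)/(7*sin(x)^2 + sin(x) + 10)^2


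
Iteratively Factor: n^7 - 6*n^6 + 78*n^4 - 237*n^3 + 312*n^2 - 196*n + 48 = (n + 4)*(n^6 - 10*n^5 + 40*n^4 - 82*n^3 + 91*n^2 - 52*n + 12) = (n - 1)*(n + 4)*(n^5 - 9*n^4 + 31*n^3 - 51*n^2 + 40*n - 12) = (n - 1)^2*(n + 4)*(n^4 - 8*n^3 + 23*n^2 - 28*n + 12) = (n - 2)*(n - 1)^2*(n + 4)*(n^3 - 6*n^2 + 11*n - 6) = (n - 2)*(n - 1)^3*(n + 4)*(n^2 - 5*n + 6) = (n - 3)*(n - 2)*(n - 1)^3*(n + 4)*(n - 2)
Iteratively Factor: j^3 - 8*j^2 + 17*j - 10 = (j - 1)*(j^2 - 7*j + 10) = (j - 2)*(j - 1)*(j - 5)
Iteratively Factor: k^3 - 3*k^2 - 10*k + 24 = (k - 4)*(k^2 + k - 6) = (k - 4)*(k - 2)*(k + 3)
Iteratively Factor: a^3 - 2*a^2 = (a)*(a^2 - 2*a) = a*(a - 2)*(a)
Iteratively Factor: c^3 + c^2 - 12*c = (c + 4)*(c^2 - 3*c) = c*(c + 4)*(c - 3)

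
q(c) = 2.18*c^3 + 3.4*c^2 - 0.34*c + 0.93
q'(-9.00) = 468.20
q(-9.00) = -1309.83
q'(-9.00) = 468.20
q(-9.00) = -1309.83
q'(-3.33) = 49.54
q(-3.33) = -40.73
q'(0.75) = 8.44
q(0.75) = 3.51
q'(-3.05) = 39.76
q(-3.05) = -28.26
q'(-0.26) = -1.67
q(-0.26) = 1.21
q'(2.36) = 52.13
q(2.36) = 47.72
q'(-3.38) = 51.39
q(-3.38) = -43.26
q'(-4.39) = 95.85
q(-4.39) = -116.49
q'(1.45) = 23.27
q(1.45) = 14.23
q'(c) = 6.54*c^2 + 6.8*c - 0.34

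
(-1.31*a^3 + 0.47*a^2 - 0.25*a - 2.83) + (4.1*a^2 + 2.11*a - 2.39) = -1.31*a^3 + 4.57*a^2 + 1.86*a - 5.22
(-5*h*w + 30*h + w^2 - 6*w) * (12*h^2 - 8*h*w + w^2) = -60*h^3*w + 360*h^3 + 52*h^2*w^2 - 312*h^2*w - 13*h*w^3 + 78*h*w^2 + w^4 - 6*w^3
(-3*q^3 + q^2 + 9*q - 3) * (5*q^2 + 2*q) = -15*q^5 - q^4 + 47*q^3 + 3*q^2 - 6*q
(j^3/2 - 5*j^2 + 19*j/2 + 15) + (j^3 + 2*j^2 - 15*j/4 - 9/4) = 3*j^3/2 - 3*j^2 + 23*j/4 + 51/4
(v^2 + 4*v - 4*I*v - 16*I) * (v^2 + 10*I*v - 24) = v^4 + 4*v^3 + 6*I*v^3 + 16*v^2 + 24*I*v^2 + 64*v + 96*I*v + 384*I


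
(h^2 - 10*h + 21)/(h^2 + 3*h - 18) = (h - 7)/(h + 6)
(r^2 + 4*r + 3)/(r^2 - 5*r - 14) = (r^2 + 4*r + 3)/(r^2 - 5*r - 14)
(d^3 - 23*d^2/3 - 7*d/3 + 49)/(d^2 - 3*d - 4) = (-3*d^3 + 23*d^2 + 7*d - 147)/(3*(-d^2 + 3*d + 4))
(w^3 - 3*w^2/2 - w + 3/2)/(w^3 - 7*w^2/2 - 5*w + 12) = (w^2 - 1)/(w^2 - 2*w - 8)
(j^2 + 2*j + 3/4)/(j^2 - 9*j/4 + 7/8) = 2*(4*j^2 + 8*j + 3)/(8*j^2 - 18*j + 7)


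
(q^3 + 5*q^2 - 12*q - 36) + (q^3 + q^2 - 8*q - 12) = 2*q^3 + 6*q^2 - 20*q - 48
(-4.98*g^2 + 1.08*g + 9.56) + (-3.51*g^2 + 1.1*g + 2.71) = -8.49*g^2 + 2.18*g + 12.27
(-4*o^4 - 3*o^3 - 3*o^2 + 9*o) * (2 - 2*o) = 8*o^5 - 2*o^4 - 24*o^2 + 18*o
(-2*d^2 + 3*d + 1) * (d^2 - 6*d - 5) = -2*d^4 + 15*d^3 - 7*d^2 - 21*d - 5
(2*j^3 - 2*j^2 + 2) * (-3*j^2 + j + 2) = -6*j^5 + 8*j^4 + 2*j^3 - 10*j^2 + 2*j + 4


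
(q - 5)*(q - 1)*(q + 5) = q^3 - q^2 - 25*q + 25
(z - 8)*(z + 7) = z^2 - z - 56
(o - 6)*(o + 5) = o^2 - o - 30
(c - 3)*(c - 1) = c^2 - 4*c + 3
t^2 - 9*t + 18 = (t - 6)*(t - 3)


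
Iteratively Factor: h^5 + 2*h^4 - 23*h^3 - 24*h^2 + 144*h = (h - 3)*(h^4 + 5*h^3 - 8*h^2 - 48*h) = (h - 3)^2*(h^3 + 8*h^2 + 16*h) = (h - 3)^2*(h + 4)*(h^2 + 4*h) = (h - 3)^2*(h + 4)^2*(h)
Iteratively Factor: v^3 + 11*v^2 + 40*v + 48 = (v + 3)*(v^2 + 8*v + 16) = (v + 3)*(v + 4)*(v + 4)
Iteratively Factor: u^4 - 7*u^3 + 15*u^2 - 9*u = (u - 3)*(u^3 - 4*u^2 + 3*u) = u*(u - 3)*(u^2 - 4*u + 3) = u*(u - 3)*(u - 1)*(u - 3)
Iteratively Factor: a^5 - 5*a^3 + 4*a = (a + 1)*(a^4 - a^3 - 4*a^2 + 4*a) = (a + 1)*(a + 2)*(a^3 - 3*a^2 + 2*a) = (a - 2)*(a + 1)*(a + 2)*(a^2 - a) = (a - 2)*(a - 1)*(a + 1)*(a + 2)*(a)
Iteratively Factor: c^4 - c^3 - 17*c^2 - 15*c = (c + 3)*(c^3 - 4*c^2 - 5*c) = c*(c + 3)*(c^2 - 4*c - 5) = c*(c + 1)*(c + 3)*(c - 5)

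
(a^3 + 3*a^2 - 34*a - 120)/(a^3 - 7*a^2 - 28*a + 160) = (a^2 - 2*a - 24)/(a^2 - 12*a + 32)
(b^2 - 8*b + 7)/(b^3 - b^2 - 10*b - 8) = (-b^2 + 8*b - 7)/(-b^3 + b^2 + 10*b + 8)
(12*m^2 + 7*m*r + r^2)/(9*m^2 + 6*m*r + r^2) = (4*m + r)/(3*m + r)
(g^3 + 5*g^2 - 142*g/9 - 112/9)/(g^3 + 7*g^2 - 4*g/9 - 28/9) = (3*g - 8)/(3*g - 2)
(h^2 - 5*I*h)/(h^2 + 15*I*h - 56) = h*(h - 5*I)/(h^2 + 15*I*h - 56)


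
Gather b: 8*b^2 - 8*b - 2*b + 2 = 8*b^2 - 10*b + 2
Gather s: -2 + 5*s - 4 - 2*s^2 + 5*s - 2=-2*s^2 + 10*s - 8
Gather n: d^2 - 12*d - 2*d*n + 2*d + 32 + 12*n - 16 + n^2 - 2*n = d^2 - 10*d + n^2 + n*(10 - 2*d) + 16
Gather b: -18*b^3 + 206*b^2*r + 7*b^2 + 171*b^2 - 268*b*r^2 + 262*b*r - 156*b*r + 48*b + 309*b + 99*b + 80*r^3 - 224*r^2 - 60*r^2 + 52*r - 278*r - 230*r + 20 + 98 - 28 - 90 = -18*b^3 + b^2*(206*r + 178) + b*(-268*r^2 + 106*r + 456) + 80*r^3 - 284*r^2 - 456*r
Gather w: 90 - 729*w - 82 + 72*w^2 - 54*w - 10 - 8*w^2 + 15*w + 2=64*w^2 - 768*w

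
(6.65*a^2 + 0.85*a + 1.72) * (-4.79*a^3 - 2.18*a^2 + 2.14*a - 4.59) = -31.8535*a^5 - 18.5685*a^4 + 4.1392*a^3 - 32.4541*a^2 - 0.2207*a - 7.8948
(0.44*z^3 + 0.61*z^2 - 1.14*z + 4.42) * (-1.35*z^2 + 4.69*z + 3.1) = -0.594*z^5 + 1.2401*z^4 + 5.7639*z^3 - 9.4226*z^2 + 17.1958*z + 13.702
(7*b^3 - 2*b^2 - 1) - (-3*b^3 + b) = 10*b^3 - 2*b^2 - b - 1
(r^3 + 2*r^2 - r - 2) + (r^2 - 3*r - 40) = r^3 + 3*r^2 - 4*r - 42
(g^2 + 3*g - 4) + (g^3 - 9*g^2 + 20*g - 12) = g^3 - 8*g^2 + 23*g - 16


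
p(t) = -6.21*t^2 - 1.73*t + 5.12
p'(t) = -12.42*t - 1.73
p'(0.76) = -11.17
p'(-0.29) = 1.87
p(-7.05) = -291.34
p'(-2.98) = 35.28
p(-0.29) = 5.10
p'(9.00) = -113.51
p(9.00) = -513.46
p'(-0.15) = 0.13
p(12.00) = -909.88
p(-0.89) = 1.74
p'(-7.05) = 85.83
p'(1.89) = -25.20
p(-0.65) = 3.62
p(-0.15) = 5.24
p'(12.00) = -150.77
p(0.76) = 0.22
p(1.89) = -20.33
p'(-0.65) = 6.34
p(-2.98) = -44.87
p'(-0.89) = 9.32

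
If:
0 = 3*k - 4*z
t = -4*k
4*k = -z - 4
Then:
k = -16/19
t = 64/19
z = -12/19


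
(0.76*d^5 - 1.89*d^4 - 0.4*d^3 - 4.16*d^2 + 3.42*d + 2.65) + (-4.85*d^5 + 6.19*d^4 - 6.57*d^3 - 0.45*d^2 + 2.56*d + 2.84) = -4.09*d^5 + 4.3*d^4 - 6.97*d^3 - 4.61*d^2 + 5.98*d + 5.49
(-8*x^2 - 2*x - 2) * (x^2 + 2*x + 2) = -8*x^4 - 18*x^3 - 22*x^2 - 8*x - 4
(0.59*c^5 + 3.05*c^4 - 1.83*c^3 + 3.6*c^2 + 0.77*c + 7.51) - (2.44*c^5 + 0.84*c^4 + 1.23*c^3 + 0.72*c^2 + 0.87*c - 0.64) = -1.85*c^5 + 2.21*c^4 - 3.06*c^3 + 2.88*c^2 - 0.1*c + 8.15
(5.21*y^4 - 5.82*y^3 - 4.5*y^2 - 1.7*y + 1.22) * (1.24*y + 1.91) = 6.4604*y^5 + 2.7343*y^4 - 16.6962*y^3 - 10.703*y^2 - 1.7342*y + 2.3302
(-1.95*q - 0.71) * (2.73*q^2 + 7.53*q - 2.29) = -5.3235*q^3 - 16.6218*q^2 - 0.880800000000001*q + 1.6259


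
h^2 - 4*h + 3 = (h - 3)*(h - 1)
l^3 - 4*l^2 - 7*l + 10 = (l - 5)*(l - 1)*(l + 2)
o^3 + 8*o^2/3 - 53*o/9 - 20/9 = (o - 5/3)*(o + 1/3)*(o + 4)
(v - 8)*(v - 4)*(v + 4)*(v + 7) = v^4 - v^3 - 72*v^2 + 16*v + 896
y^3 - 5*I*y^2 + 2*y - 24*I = (y - 4*I)*(y - 3*I)*(y + 2*I)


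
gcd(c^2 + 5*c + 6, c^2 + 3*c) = c + 3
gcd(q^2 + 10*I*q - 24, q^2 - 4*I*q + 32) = q + 4*I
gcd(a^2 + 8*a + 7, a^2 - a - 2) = a + 1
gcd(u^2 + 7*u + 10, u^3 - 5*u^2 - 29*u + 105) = u + 5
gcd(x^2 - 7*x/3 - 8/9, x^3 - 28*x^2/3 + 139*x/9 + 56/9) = x^2 - 7*x/3 - 8/9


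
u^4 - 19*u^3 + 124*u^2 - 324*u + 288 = (u - 8)*(u - 6)*(u - 3)*(u - 2)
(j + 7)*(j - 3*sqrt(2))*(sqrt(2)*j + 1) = sqrt(2)*j^3 - 5*j^2 + 7*sqrt(2)*j^2 - 35*j - 3*sqrt(2)*j - 21*sqrt(2)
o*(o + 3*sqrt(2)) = o^2 + 3*sqrt(2)*o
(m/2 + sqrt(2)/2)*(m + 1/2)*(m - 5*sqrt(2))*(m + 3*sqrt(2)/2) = m^4/2 - 5*sqrt(2)*m^3/4 + m^3/4 - 11*m^2 - 5*sqrt(2)*m^2/8 - 15*sqrt(2)*m/2 - 11*m/2 - 15*sqrt(2)/4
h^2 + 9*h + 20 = (h + 4)*(h + 5)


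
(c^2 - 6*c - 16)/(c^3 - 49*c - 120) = (c + 2)/(c^2 + 8*c + 15)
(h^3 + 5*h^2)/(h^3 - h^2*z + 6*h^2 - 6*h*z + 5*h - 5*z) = h^2/(h^2 - h*z + h - z)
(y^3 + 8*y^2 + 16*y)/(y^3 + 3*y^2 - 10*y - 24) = y*(y + 4)/(y^2 - y - 6)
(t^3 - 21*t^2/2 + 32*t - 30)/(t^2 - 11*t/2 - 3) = (2*t^2 - 9*t + 10)/(2*t + 1)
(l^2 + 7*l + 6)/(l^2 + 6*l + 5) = (l + 6)/(l + 5)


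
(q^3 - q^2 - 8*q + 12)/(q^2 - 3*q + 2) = (q^2 + q - 6)/(q - 1)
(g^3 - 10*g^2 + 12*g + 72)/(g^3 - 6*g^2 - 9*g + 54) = (g^2 - 4*g - 12)/(g^2 - 9)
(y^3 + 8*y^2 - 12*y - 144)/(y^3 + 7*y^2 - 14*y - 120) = (y + 6)/(y + 5)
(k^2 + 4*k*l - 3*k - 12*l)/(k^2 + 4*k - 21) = (k + 4*l)/(k + 7)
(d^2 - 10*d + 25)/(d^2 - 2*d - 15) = (d - 5)/(d + 3)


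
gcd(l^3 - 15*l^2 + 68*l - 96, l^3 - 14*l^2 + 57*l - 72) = l^2 - 11*l + 24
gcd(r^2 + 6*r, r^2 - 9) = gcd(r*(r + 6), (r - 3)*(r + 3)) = 1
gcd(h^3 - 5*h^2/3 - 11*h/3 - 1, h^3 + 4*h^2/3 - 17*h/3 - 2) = h + 1/3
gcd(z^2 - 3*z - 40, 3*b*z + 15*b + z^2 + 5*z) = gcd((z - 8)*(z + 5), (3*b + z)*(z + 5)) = z + 5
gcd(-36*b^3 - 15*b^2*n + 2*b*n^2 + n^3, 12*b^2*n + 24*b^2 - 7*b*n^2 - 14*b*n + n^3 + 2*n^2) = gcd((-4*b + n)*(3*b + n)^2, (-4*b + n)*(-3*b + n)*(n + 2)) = 4*b - n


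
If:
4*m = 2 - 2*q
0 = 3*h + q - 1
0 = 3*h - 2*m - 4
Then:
No Solution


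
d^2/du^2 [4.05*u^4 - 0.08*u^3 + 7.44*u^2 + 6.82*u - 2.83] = 48.6*u^2 - 0.48*u + 14.88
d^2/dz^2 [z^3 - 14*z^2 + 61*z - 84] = 6*z - 28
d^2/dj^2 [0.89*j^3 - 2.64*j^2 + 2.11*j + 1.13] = 5.34*j - 5.28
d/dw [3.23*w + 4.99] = 3.23000000000000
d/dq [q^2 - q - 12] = 2*q - 1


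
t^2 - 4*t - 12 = (t - 6)*(t + 2)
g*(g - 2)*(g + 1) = g^3 - g^2 - 2*g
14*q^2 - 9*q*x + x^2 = (-7*q + x)*(-2*q + x)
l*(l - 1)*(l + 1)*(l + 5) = l^4 + 5*l^3 - l^2 - 5*l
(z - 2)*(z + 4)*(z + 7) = z^3 + 9*z^2 + 6*z - 56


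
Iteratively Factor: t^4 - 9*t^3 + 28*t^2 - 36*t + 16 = (t - 4)*(t^3 - 5*t^2 + 8*t - 4) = (t - 4)*(t - 1)*(t^2 - 4*t + 4) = (t - 4)*(t - 2)*(t - 1)*(t - 2)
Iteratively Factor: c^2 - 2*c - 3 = (c + 1)*(c - 3)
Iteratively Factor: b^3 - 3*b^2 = (b)*(b^2 - 3*b) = b*(b - 3)*(b)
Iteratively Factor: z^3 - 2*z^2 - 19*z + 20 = (z + 4)*(z^2 - 6*z + 5) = (z - 5)*(z + 4)*(z - 1)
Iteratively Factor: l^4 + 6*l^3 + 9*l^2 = (l)*(l^3 + 6*l^2 + 9*l) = l*(l + 3)*(l^2 + 3*l) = l^2*(l + 3)*(l + 3)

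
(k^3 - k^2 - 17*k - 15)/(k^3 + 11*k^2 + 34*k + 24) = (k^2 - 2*k - 15)/(k^2 + 10*k + 24)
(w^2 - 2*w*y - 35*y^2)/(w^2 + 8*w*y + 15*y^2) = (w - 7*y)/(w + 3*y)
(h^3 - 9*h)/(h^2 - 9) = h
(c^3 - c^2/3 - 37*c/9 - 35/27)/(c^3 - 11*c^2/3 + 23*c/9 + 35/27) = (3*c + 5)/(3*c - 5)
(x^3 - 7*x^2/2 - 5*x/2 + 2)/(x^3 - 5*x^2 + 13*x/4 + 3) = 2*(2*x^2 + x - 1)/(4*x^2 - 4*x - 3)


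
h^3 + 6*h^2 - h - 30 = (h - 2)*(h + 3)*(h + 5)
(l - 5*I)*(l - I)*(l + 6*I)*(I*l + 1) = I*l^4 + l^3 + 31*I*l^2 + 61*l - 30*I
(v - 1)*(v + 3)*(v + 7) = v^3 + 9*v^2 + 11*v - 21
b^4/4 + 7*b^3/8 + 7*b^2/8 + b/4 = b*(b/4 + 1/4)*(b + 1/2)*(b + 2)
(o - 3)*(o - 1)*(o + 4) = o^3 - 13*o + 12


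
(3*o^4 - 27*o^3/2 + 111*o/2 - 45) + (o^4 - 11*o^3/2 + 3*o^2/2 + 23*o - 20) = 4*o^4 - 19*o^3 + 3*o^2/2 + 157*o/2 - 65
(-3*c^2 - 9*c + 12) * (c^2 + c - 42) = -3*c^4 - 12*c^3 + 129*c^2 + 390*c - 504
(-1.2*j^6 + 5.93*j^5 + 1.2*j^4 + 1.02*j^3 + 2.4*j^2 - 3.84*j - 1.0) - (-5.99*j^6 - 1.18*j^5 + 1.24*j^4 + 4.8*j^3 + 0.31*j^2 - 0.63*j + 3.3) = 4.79*j^6 + 7.11*j^5 - 0.04*j^4 - 3.78*j^3 + 2.09*j^2 - 3.21*j - 4.3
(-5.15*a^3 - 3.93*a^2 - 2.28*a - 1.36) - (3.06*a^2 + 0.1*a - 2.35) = -5.15*a^3 - 6.99*a^2 - 2.38*a + 0.99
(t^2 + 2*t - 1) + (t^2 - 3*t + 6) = 2*t^2 - t + 5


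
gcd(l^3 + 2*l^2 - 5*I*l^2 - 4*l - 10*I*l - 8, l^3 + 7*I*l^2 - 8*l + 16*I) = l - I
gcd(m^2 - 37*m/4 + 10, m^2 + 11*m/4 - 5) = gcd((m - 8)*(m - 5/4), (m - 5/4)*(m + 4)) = m - 5/4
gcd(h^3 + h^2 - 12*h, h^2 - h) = h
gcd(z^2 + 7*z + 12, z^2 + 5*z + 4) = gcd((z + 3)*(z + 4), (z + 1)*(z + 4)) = z + 4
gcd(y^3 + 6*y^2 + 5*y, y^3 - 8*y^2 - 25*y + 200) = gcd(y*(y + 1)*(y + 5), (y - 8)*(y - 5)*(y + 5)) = y + 5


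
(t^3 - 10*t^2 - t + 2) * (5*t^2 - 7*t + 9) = 5*t^5 - 57*t^4 + 74*t^3 - 73*t^2 - 23*t + 18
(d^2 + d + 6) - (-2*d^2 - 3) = 3*d^2 + d + 9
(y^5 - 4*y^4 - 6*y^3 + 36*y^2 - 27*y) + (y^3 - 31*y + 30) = y^5 - 4*y^4 - 5*y^3 + 36*y^2 - 58*y + 30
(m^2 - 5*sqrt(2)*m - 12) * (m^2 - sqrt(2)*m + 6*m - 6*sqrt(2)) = m^4 - 6*sqrt(2)*m^3 + 6*m^3 - 36*sqrt(2)*m^2 - 2*m^2 - 12*m + 12*sqrt(2)*m + 72*sqrt(2)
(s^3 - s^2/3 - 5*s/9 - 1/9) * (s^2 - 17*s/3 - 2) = s^5 - 6*s^4 - 2*s^3/3 + 100*s^2/27 + 47*s/27 + 2/9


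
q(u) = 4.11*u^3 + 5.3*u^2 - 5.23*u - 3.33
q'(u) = 12.33*u^2 + 10.6*u - 5.23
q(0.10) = -3.80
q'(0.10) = -4.05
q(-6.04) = -684.02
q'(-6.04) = 380.56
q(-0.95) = 2.90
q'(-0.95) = -4.17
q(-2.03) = -5.25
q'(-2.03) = 24.06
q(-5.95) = -650.33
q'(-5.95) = 368.21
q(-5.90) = -632.09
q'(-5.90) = 361.44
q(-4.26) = -202.61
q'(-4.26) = 173.37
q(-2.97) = -48.72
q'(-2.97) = 72.05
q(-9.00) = -2523.15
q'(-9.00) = 898.10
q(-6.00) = -668.91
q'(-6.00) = 375.05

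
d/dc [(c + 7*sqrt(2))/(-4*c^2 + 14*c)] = (-c*(2*c - 7) + (c + 7*sqrt(2))*(4*c - 7))/(2*c^2*(2*c - 7)^2)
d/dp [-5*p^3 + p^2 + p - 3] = -15*p^2 + 2*p + 1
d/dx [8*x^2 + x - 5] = 16*x + 1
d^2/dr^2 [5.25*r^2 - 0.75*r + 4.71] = 10.5000000000000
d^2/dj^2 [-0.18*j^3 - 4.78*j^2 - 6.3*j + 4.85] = -1.08*j - 9.56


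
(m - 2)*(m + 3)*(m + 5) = m^3 + 6*m^2 - m - 30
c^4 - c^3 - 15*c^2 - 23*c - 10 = (c - 5)*(c + 1)^2*(c + 2)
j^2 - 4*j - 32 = (j - 8)*(j + 4)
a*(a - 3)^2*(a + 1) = a^4 - 5*a^3 + 3*a^2 + 9*a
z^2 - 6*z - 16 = (z - 8)*(z + 2)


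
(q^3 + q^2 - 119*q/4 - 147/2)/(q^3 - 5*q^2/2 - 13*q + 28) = (q^2 - 5*q/2 - 21)/(q^2 - 6*q + 8)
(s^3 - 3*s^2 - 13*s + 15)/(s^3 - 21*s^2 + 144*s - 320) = (s^2 + 2*s - 3)/(s^2 - 16*s + 64)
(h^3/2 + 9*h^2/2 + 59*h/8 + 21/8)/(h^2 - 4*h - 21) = (4*h^3 + 36*h^2 + 59*h + 21)/(8*(h^2 - 4*h - 21))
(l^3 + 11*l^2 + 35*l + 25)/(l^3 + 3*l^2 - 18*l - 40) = (l^2 + 6*l + 5)/(l^2 - 2*l - 8)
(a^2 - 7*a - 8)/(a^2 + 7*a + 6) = (a - 8)/(a + 6)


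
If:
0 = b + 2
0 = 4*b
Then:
No Solution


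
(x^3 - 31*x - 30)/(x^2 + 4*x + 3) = (x^2 - x - 30)/(x + 3)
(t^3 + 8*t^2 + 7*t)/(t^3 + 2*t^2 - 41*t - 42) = t/(t - 6)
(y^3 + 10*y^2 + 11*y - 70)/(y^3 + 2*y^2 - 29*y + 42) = (y + 5)/(y - 3)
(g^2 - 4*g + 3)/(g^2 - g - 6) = (g - 1)/(g + 2)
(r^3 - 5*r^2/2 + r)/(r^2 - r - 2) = r*(2*r - 1)/(2*(r + 1))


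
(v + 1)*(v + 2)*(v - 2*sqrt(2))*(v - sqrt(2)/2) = v^4 - 5*sqrt(2)*v^3/2 + 3*v^3 - 15*sqrt(2)*v^2/2 + 4*v^2 - 5*sqrt(2)*v + 6*v + 4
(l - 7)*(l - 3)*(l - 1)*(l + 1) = l^4 - 10*l^3 + 20*l^2 + 10*l - 21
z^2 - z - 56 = (z - 8)*(z + 7)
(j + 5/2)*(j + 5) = j^2 + 15*j/2 + 25/2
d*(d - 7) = d^2 - 7*d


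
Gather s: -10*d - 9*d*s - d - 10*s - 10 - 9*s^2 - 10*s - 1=-11*d - 9*s^2 + s*(-9*d - 20) - 11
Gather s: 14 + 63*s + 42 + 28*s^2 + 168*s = 28*s^2 + 231*s + 56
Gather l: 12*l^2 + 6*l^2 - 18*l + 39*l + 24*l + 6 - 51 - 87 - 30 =18*l^2 + 45*l - 162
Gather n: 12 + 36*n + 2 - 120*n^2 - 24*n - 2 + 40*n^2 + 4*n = -80*n^2 + 16*n + 12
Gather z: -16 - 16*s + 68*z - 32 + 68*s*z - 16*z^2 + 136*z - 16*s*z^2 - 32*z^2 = -16*s + z^2*(-16*s - 48) + z*(68*s + 204) - 48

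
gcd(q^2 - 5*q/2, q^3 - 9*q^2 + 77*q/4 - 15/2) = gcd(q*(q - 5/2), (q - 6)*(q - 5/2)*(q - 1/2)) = q - 5/2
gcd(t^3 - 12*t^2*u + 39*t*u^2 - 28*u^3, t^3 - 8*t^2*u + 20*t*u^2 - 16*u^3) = t - 4*u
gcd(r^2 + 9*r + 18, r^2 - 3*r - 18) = r + 3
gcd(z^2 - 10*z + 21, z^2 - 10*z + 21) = z^2 - 10*z + 21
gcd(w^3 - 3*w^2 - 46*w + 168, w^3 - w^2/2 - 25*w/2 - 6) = w - 4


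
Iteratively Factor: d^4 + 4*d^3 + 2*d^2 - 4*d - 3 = (d + 3)*(d^3 + d^2 - d - 1) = (d + 1)*(d + 3)*(d^2 - 1) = (d + 1)^2*(d + 3)*(d - 1)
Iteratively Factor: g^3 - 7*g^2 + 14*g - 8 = (g - 2)*(g^2 - 5*g + 4) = (g - 4)*(g - 2)*(g - 1)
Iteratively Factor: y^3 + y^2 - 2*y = (y - 1)*(y^2 + 2*y) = y*(y - 1)*(y + 2)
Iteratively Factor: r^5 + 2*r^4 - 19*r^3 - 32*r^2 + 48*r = (r)*(r^4 + 2*r^3 - 19*r^2 - 32*r + 48) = r*(r - 1)*(r^3 + 3*r^2 - 16*r - 48) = r*(r - 4)*(r - 1)*(r^2 + 7*r + 12) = r*(r - 4)*(r - 1)*(r + 3)*(r + 4)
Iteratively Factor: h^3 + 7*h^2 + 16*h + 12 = (h + 3)*(h^2 + 4*h + 4) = (h + 2)*(h + 3)*(h + 2)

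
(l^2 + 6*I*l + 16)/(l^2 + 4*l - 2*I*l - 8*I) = (l + 8*I)/(l + 4)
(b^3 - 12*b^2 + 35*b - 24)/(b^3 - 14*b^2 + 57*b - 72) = (b - 1)/(b - 3)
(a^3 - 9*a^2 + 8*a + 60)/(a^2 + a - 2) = (a^2 - 11*a + 30)/(a - 1)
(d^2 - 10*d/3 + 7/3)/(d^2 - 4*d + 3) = (d - 7/3)/(d - 3)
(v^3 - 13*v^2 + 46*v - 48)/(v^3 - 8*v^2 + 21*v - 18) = (v - 8)/(v - 3)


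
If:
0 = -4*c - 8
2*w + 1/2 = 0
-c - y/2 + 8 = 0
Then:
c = -2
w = -1/4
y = 20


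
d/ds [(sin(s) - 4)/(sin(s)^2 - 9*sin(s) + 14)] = (8*sin(s) + cos(s)^2 - 23)*cos(s)/(sin(s)^2 - 9*sin(s) + 14)^2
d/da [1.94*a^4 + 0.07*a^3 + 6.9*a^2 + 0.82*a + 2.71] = 7.76*a^3 + 0.21*a^2 + 13.8*a + 0.82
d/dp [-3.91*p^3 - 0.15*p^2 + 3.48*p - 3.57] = -11.73*p^2 - 0.3*p + 3.48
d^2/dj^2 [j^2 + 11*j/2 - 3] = 2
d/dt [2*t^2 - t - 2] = 4*t - 1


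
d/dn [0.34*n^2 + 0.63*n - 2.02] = 0.68*n + 0.63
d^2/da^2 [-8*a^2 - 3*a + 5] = -16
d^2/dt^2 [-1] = 0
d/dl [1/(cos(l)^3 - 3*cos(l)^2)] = 3*(cos(l) - 2)*sin(l)/((cos(l) - 3)^2*cos(l)^3)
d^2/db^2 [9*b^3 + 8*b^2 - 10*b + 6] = 54*b + 16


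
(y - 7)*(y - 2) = y^2 - 9*y + 14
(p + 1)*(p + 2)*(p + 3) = p^3 + 6*p^2 + 11*p + 6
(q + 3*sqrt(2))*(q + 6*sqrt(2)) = q^2 + 9*sqrt(2)*q + 36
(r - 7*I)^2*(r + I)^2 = r^4 - 12*I*r^3 - 22*r^2 - 84*I*r + 49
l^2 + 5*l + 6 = (l + 2)*(l + 3)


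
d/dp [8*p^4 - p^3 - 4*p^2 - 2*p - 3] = 32*p^3 - 3*p^2 - 8*p - 2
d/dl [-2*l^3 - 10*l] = -6*l^2 - 10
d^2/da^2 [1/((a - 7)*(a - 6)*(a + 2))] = 2*(6*a^4 - 88*a^3 + 411*a^2 - 780*a + 1180)/(a^9 - 33*a^8 + 411*a^7 - 2135*a^6 + 1032*a^5 + 30108*a^4 - 63440*a^3 - 168336*a^2 + 338688*a + 592704)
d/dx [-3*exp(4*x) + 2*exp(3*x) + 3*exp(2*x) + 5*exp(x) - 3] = (-12*exp(3*x) + 6*exp(2*x) + 6*exp(x) + 5)*exp(x)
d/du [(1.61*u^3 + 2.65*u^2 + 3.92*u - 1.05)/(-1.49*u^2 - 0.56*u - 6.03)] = (-2.3989*u^4 - 1.8032*u^3 - 24.7681*u^2 - 35.088*u - 24.2256)/(2.2201*u^4 + 1.6688*u^3 + 18.283*u^2 + 6.7536*u + 36.3609)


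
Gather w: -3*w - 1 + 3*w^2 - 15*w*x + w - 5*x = 3*w^2 + w*(-15*x - 2) - 5*x - 1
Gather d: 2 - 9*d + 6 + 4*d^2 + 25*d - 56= 4*d^2 + 16*d - 48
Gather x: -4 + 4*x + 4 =4*x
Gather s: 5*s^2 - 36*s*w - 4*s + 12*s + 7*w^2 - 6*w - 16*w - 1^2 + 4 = 5*s^2 + s*(8 - 36*w) + 7*w^2 - 22*w + 3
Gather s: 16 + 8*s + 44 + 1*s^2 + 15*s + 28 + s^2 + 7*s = 2*s^2 + 30*s + 88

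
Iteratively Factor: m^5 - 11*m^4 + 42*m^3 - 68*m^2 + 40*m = (m - 2)*(m^4 - 9*m^3 + 24*m^2 - 20*m) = (m - 5)*(m - 2)*(m^3 - 4*m^2 + 4*m) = (m - 5)*(m - 2)^2*(m^2 - 2*m) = (m - 5)*(m - 2)^3*(m)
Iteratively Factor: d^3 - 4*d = (d - 2)*(d^2 + 2*d) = d*(d - 2)*(d + 2)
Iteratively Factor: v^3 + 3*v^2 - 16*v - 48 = (v + 4)*(v^2 - v - 12) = (v + 3)*(v + 4)*(v - 4)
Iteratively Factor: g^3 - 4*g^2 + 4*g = (g - 2)*(g^2 - 2*g) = g*(g - 2)*(g - 2)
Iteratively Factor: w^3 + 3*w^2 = (w + 3)*(w^2) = w*(w + 3)*(w)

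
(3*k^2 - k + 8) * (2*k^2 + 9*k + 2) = 6*k^4 + 25*k^3 + 13*k^2 + 70*k + 16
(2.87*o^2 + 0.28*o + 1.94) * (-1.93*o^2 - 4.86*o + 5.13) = -5.5391*o^4 - 14.4886*o^3 + 9.6181*o^2 - 7.992*o + 9.9522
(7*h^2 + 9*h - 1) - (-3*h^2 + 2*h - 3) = 10*h^2 + 7*h + 2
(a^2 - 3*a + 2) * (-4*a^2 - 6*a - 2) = -4*a^4 + 6*a^3 + 8*a^2 - 6*a - 4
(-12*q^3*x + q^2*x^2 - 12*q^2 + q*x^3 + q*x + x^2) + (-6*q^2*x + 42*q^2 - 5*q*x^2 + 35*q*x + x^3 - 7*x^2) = -12*q^3*x + q^2*x^2 - 6*q^2*x + 30*q^2 + q*x^3 - 5*q*x^2 + 36*q*x + x^3 - 6*x^2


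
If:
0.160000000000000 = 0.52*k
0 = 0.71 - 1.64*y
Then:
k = 0.31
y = 0.43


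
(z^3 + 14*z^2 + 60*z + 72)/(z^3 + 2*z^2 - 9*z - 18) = (z^2 + 12*z + 36)/(z^2 - 9)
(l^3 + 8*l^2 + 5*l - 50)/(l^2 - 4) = (l^2 + 10*l + 25)/(l + 2)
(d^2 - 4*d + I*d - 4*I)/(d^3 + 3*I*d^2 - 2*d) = (d - 4)/(d*(d + 2*I))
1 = 1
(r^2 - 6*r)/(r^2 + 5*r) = (r - 6)/(r + 5)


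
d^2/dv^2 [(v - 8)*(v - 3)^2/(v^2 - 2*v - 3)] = 72/(v^3 + 3*v^2 + 3*v + 1)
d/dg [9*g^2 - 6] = 18*g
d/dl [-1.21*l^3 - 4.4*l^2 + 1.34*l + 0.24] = -3.63*l^2 - 8.8*l + 1.34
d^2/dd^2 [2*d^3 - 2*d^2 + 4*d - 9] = 12*d - 4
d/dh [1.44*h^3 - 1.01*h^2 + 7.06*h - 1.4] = 4.32*h^2 - 2.02*h + 7.06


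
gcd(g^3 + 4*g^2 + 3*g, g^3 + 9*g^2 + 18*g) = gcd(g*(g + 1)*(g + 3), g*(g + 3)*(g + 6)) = g^2 + 3*g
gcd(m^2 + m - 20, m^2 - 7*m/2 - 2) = m - 4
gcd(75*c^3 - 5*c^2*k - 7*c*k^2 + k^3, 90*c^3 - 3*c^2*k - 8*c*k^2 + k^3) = 15*c^2 + 2*c*k - k^2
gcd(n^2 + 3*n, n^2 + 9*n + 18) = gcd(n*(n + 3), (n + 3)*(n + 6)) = n + 3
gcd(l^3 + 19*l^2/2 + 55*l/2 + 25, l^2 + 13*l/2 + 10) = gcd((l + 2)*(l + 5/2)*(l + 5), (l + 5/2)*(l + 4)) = l + 5/2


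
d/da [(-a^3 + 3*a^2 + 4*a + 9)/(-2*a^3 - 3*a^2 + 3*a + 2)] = (9*a^4 + 10*a^3 + 69*a^2 + 66*a - 19)/(4*a^6 + 12*a^5 - 3*a^4 - 26*a^3 - 3*a^2 + 12*a + 4)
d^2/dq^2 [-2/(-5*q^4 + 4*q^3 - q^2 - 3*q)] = 4*(q*(-30*q^2 + 12*q - 1)*(5*q^3 - 4*q^2 + q + 3) + (20*q^3 - 12*q^2 + 2*q + 3)^2)/(q^3*(5*q^3 - 4*q^2 + q + 3)^3)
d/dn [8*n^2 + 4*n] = 16*n + 4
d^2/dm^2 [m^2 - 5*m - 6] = 2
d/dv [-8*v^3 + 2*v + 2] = 2 - 24*v^2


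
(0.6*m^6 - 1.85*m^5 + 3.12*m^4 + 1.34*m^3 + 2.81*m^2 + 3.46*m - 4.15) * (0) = 0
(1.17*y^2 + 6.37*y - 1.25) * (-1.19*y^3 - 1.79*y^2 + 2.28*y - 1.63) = -1.3923*y^5 - 9.6746*y^4 - 7.2472*y^3 + 14.854*y^2 - 13.2331*y + 2.0375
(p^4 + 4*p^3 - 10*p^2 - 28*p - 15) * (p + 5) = p^5 + 9*p^4 + 10*p^3 - 78*p^2 - 155*p - 75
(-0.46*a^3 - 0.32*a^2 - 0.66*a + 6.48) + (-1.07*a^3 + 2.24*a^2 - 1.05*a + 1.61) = -1.53*a^3 + 1.92*a^2 - 1.71*a + 8.09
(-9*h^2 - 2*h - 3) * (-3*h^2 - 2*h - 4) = 27*h^4 + 24*h^3 + 49*h^2 + 14*h + 12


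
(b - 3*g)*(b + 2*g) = b^2 - b*g - 6*g^2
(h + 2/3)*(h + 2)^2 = h^3 + 14*h^2/3 + 20*h/3 + 8/3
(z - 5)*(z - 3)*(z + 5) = z^3 - 3*z^2 - 25*z + 75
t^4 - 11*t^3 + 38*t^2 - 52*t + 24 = (t - 6)*(t - 2)^2*(t - 1)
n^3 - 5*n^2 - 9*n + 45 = (n - 5)*(n - 3)*(n + 3)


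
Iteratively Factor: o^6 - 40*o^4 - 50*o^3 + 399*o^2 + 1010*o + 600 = (o + 3)*(o^5 - 3*o^4 - 31*o^3 + 43*o^2 + 270*o + 200) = (o - 5)*(o + 3)*(o^4 + 2*o^3 - 21*o^2 - 62*o - 40) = (o - 5)*(o + 2)*(o + 3)*(o^3 - 21*o - 20) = (o - 5)^2*(o + 2)*(o + 3)*(o^2 + 5*o + 4) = (o - 5)^2*(o + 2)*(o + 3)*(o + 4)*(o + 1)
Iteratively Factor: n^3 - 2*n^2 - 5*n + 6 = (n + 2)*(n^2 - 4*n + 3) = (n - 1)*(n + 2)*(n - 3)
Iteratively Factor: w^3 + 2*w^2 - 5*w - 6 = (w + 1)*(w^2 + w - 6) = (w + 1)*(w + 3)*(w - 2)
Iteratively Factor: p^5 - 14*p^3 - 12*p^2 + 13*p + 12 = (p - 4)*(p^4 + 4*p^3 + 2*p^2 - 4*p - 3) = (p - 4)*(p + 1)*(p^3 + 3*p^2 - p - 3) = (p - 4)*(p - 1)*(p + 1)*(p^2 + 4*p + 3) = (p - 4)*(p - 1)*(p + 1)*(p + 3)*(p + 1)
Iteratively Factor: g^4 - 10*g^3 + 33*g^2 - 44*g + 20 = (g - 5)*(g^3 - 5*g^2 + 8*g - 4) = (g - 5)*(g - 2)*(g^2 - 3*g + 2) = (g - 5)*(g - 2)^2*(g - 1)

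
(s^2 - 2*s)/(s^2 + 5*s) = (s - 2)/(s + 5)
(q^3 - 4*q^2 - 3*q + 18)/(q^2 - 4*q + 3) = (q^2 - q - 6)/(q - 1)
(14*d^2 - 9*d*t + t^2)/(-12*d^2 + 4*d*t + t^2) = (-7*d + t)/(6*d + t)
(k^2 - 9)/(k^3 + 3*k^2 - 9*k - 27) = 1/(k + 3)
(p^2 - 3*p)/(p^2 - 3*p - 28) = p*(3 - p)/(-p^2 + 3*p + 28)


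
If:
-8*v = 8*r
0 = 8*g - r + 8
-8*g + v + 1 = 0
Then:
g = -7/16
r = 9/2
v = -9/2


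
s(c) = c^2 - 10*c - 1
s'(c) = 2*c - 10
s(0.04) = -1.40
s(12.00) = 23.00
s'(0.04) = -9.92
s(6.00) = -25.00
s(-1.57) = 17.16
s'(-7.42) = -24.84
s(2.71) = -20.76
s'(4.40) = -1.20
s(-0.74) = 6.95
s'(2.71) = -4.58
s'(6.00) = 2.00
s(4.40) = -25.64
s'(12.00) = 14.00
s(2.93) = -21.72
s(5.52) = -25.73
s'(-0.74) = -11.48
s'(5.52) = 1.04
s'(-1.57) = -13.14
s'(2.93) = -4.14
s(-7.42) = 128.26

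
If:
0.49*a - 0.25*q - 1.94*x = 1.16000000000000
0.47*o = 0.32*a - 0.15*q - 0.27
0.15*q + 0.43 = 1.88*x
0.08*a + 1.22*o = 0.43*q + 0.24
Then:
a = 28.39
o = 9.05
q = 30.40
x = 2.65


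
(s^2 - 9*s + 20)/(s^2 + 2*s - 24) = (s - 5)/(s + 6)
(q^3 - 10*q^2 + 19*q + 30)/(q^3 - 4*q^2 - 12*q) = (q^2 - 4*q - 5)/(q*(q + 2))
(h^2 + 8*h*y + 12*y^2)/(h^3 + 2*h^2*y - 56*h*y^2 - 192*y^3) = (-h - 2*y)/(-h^2 + 4*h*y + 32*y^2)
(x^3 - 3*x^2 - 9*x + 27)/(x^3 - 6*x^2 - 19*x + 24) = (x^2 - 6*x + 9)/(x^2 - 9*x + 8)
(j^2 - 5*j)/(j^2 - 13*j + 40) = j/(j - 8)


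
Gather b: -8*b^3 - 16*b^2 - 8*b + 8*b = -8*b^3 - 16*b^2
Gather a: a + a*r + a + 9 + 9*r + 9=a*(r + 2) + 9*r + 18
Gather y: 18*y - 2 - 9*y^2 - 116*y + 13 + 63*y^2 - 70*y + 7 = 54*y^2 - 168*y + 18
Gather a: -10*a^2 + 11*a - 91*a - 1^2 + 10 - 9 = -10*a^2 - 80*a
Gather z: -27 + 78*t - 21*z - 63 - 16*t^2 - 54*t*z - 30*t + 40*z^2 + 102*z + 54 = -16*t^2 + 48*t + 40*z^2 + z*(81 - 54*t) - 36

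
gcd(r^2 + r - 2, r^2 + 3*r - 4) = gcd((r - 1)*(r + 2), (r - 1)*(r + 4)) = r - 1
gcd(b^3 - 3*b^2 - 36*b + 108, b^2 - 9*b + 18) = b^2 - 9*b + 18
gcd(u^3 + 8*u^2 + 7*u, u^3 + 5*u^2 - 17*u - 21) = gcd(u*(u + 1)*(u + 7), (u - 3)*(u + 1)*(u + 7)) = u^2 + 8*u + 7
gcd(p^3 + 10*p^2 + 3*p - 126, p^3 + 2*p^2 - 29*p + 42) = p^2 + 4*p - 21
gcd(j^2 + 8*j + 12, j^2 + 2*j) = j + 2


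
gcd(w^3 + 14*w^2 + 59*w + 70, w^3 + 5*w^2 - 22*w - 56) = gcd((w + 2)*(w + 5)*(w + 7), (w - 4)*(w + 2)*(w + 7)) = w^2 + 9*w + 14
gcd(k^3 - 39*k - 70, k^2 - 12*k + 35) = k - 7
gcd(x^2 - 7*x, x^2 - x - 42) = x - 7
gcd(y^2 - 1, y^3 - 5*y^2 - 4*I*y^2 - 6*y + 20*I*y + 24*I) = y + 1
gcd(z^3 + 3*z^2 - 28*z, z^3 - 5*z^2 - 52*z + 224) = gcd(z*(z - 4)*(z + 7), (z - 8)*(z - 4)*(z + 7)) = z^2 + 3*z - 28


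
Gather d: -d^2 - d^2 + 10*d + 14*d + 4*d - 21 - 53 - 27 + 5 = -2*d^2 + 28*d - 96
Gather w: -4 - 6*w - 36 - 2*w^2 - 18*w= -2*w^2 - 24*w - 40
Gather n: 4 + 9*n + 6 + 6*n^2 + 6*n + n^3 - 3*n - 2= n^3 + 6*n^2 + 12*n + 8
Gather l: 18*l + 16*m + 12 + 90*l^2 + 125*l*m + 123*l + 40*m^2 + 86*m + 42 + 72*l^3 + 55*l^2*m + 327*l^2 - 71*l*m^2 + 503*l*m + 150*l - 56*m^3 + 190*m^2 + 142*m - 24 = 72*l^3 + l^2*(55*m + 417) + l*(-71*m^2 + 628*m + 291) - 56*m^3 + 230*m^2 + 244*m + 30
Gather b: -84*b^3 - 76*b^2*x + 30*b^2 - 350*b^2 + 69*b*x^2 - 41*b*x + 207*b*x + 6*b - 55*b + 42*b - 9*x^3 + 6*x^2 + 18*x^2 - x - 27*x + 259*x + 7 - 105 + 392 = -84*b^3 + b^2*(-76*x - 320) + b*(69*x^2 + 166*x - 7) - 9*x^3 + 24*x^2 + 231*x + 294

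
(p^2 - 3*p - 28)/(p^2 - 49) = (p + 4)/(p + 7)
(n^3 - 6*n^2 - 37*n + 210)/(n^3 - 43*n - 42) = (n - 5)/(n + 1)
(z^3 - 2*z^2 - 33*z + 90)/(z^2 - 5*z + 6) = (z^2 + z - 30)/(z - 2)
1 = 1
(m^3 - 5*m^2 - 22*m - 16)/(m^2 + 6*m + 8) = (m^2 - 7*m - 8)/(m + 4)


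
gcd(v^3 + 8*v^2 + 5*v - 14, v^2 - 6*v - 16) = v + 2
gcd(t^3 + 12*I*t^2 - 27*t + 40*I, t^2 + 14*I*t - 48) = t + 8*I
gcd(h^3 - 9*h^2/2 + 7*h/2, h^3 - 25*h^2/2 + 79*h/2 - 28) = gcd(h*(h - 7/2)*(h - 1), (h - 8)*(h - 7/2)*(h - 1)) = h^2 - 9*h/2 + 7/2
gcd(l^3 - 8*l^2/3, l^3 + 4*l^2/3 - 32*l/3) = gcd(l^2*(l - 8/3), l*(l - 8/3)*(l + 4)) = l^2 - 8*l/3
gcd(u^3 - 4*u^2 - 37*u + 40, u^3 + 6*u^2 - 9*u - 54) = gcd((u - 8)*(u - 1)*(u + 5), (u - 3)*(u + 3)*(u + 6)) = 1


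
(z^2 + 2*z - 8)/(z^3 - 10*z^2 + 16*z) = (z + 4)/(z*(z - 8))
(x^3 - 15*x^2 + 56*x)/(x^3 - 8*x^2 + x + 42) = x*(x - 8)/(x^2 - x - 6)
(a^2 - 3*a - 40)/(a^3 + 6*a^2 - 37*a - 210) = (a - 8)/(a^2 + a - 42)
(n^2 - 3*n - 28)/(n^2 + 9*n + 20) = (n - 7)/(n + 5)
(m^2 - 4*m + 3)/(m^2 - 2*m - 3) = (m - 1)/(m + 1)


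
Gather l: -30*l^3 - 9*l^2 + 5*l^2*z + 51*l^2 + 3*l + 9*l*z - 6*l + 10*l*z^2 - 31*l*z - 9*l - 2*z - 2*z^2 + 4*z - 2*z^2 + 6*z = -30*l^3 + l^2*(5*z + 42) + l*(10*z^2 - 22*z - 12) - 4*z^2 + 8*z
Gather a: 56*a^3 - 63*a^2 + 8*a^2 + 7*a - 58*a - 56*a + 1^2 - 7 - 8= 56*a^3 - 55*a^2 - 107*a - 14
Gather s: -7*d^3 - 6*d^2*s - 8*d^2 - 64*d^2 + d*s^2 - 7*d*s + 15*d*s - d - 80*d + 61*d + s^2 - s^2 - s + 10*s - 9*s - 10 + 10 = -7*d^3 - 72*d^2 + d*s^2 - 20*d + s*(-6*d^2 + 8*d)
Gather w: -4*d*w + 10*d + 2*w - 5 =10*d + w*(2 - 4*d) - 5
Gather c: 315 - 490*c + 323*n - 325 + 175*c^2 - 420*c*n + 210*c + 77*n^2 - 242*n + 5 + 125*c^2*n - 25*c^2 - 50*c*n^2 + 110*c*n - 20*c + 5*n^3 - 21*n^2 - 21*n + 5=c^2*(125*n + 150) + c*(-50*n^2 - 310*n - 300) + 5*n^3 + 56*n^2 + 60*n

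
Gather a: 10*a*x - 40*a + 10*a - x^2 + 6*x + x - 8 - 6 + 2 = a*(10*x - 30) - x^2 + 7*x - 12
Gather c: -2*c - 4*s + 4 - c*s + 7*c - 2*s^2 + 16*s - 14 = c*(5 - s) - 2*s^2 + 12*s - 10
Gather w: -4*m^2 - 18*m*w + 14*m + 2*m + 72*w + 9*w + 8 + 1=-4*m^2 + 16*m + w*(81 - 18*m) + 9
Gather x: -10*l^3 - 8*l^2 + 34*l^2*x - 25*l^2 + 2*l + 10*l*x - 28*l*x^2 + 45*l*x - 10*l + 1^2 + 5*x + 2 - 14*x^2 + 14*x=-10*l^3 - 33*l^2 - 8*l + x^2*(-28*l - 14) + x*(34*l^2 + 55*l + 19) + 3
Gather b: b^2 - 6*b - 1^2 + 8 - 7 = b^2 - 6*b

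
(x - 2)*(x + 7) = x^2 + 5*x - 14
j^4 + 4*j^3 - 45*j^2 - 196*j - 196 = (j - 7)*(j + 2)^2*(j + 7)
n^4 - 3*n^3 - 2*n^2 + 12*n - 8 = (n - 2)^2*(n - 1)*(n + 2)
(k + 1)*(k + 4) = k^2 + 5*k + 4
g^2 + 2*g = g*(g + 2)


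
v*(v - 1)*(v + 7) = v^3 + 6*v^2 - 7*v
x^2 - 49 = (x - 7)*(x + 7)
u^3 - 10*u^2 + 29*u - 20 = (u - 5)*(u - 4)*(u - 1)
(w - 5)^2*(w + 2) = w^3 - 8*w^2 + 5*w + 50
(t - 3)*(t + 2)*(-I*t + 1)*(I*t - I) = t^4 - 2*t^3 + I*t^3 - 5*t^2 - 2*I*t^2 + 6*t - 5*I*t + 6*I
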